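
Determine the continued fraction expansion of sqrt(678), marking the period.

[26; (26, 52)]

Write x_i = (sqrt(678) + m_i)/d_i with (m_0, d_0) = (0, 1). a_0 = floor(sqrt(678)) = 26, since 26^2 = 676 <= 678 < 729 = 27^2.
Iterate m_{i+1} = d_i*a_i - m_i, d_{i+1} = (678 - m_{i+1}^2)/d_i, a_{i+1} = floor((a_0 + m_{i+1})/d_{i+1}):
  m_1 = 1*26 - 0 = 26, d_1 = (678 - 26^2)/1 = 2/1 = 2, a_1 = floor((26 + 26)/2) = 26.
  m_2 = 2*26 - 26 = 26, d_2 = (678 - 26^2)/2 = 2/2 = 1, a_2 = floor((26 + 26)/1) = 52.
  m_3 = 1*52 - 26 = 26, d_3 = (678 - 26^2)/1 = 2/1 = 2: (m_3, d_3) = (m_1, d_1) = (26, 2), so from here the quotients repeat a_1, a_2; the period length is 2.
Hence the expansion of sqrt(678) is a_0 = 26 followed by the repeating block 26, 52 (period 2).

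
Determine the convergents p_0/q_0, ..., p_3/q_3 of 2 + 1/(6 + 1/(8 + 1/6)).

2/1, 13/6, 106/49, 649/300

Using the convergent recurrence p_i = a_i*p_{i-1} + p_{i-2}, q_i = a_i*q_{i-1} + q_{i-2} with p_{-2}=0, p_{-1}=1, q_{-2}=1, q_{-1}=0:
  i=0: a_0=2, p_0 = 2*1 + 0 = 2, q_0 = 2*0 + 1 = 1.
  i=1: a_1=6, p_1 = 6*2 + 1 = 13, q_1 = 6*1 + 0 = 6.
  i=2: a_2=8, p_2 = 8*13 + 2 = 106, q_2 = 8*6 + 1 = 49.
  i=3: a_3=6, p_3 = 6*106 + 13 = 649, q_3 = 6*49 + 6 = 300.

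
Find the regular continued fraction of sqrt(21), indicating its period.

[4; (1, 1, 2, 1, 1, 8)]

Write x_i = (sqrt(21) + m_i)/d_i with (m_0, d_0) = (0, 1). a_0 = floor(sqrt(21)) = 4, since 4^2 = 16 <= 21 < 25 = 5^2.
Iterate m_{i+1} = d_i*a_i - m_i, d_{i+1} = (21 - m_{i+1}^2)/d_i, a_{i+1} = floor((a_0 + m_{i+1})/d_{i+1}):
  m_1 = 1*4 - 0 = 4, d_1 = (21 - 4^2)/1 = 5/1 = 5, a_1 = floor((4 + 4)/5) = 1.
  m_2 = 5*1 - 4 = 1, d_2 = (21 - 1^2)/5 = 20/5 = 4, a_2 = floor((4 + 1)/4) = 1.
  m_3 = 4*1 - 1 = 3, d_3 = (21 - 3^2)/4 = 12/4 = 3, a_3 = floor((4 + 3)/3) = 2.
  m_4 = 3*2 - 3 = 3, d_4 = (21 - 3^2)/3 = 12/3 = 4, a_4 = floor((4 + 3)/4) = 1.
  m_5 = 4*1 - 3 = 1, d_5 = (21 - 1^2)/4 = 20/4 = 5, a_5 = floor((4 + 1)/5) = 1.
  m_6 = 5*1 - 1 = 4, d_6 = (21 - 4^2)/5 = 5/5 = 1, a_6 = floor((4 + 4)/1) = 8.
  m_7 = 1*8 - 4 = 4, d_7 = (21 - 4^2)/1 = 5/1 = 5: (m_7, d_7) = (m_1, d_1) = (4, 5), so from here the quotients repeat a_1, ..., a_6; the period length is 6.
Hence the expansion of sqrt(21) is a_0 = 4 followed by the repeating block 1, 1, 2, 1, 1, 8 (period 6).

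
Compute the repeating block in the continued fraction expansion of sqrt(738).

Write x_i = (sqrt(738) + m_i)/d_i with (m_0, d_0) = (0, 1). a_0 = floor(sqrt(738)) = 27, since 27^2 = 729 <= 738 < 784 = 28^2.
Iterate m_{i+1} = d_i*a_i - m_i, d_{i+1} = (738 - m_{i+1}^2)/d_i, a_{i+1} = floor((a_0 + m_{i+1})/d_{i+1}):
  m_1 = 1*27 - 0 = 27, d_1 = (738 - 27^2)/1 = 9/1 = 9, a_1 = floor((27 + 27)/9) = 6.
  m_2 = 9*6 - 27 = 27, d_2 = (738 - 27^2)/9 = 9/9 = 1, a_2 = floor((27 + 27)/1) = 54.
  m_3 = 1*54 - 27 = 27, d_3 = (738 - 27^2)/1 = 9/1 = 9: (m_3, d_3) = (m_1, d_1) = (27, 9), so from here the quotients repeat a_1, a_2; the period length is 2.
Hence the expansion of sqrt(738) is a_0 = 27 followed by the repeating block 6, 54 (period 2).

[27; (6, 54)]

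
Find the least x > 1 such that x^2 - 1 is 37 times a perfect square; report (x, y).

(x, y) = (73, 12)

First expand sqrt(37) as a continued fraction. With x_i = (sqrt(37) + m_i)/d_i and (m_0, d_0) = (0, 1): a_0 = floor(sqrt(37)) = 6, since 6^2 = 36 <= 37 < 49 = 7^2.
Iterate m_{i+1} = d_i*a_i - m_i, d_{i+1} = (37 - m_{i+1}^2)/d_i, a_{i+1} = floor((a_0 + m_{i+1})/d_{i+1}):
  m_1 = 1*6 - 0 = 6, d_1 = (37 - 6^2)/1 = 1/1 = 1, a_1 = floor((6 + 6)/1) = 12.
  m_2 = 1*12 - 6 = 6, d_2 = (37 - 6^2)/1 = 1/1 = 1: (m_2, d_2) = (m_1, d_1) = (6, 1), so from here the quotient a_1 repeats; the period length is 1.
So sqrt(37) = [6; (12)] with period length k = 1.
k is odd, so (p_{k-1}, q_{k-1}) only solves x^2 - 37y^2 = -1 and the fundamental solution of x^2 - 37y^2 = 1 is (p_{2k-1}, q_{2k-1}) = (p_1, q_1); compute convergents through index 1, running through the period twice.
Convergents (p_i = a_i*p_{i-1} + p_{i-2}, q_i = a_i*q_{i-1} + q_{i-2} with p_{-2}=0, p_{-1}=1, q_{-2}=1, q_{-1}=0):
  i=0: a_0=6, p_0 = 6*1 + 0 = 6, q_0 = 6*0 + 1 = 1.
  i=1: a_1=12, p_1 = 12*6 + 1 = 73, q_1 = 12*1 + 0 = 12.
Indeed p_0^2 - 37*q_0^2 = 36 - 37 = -1, not +1.
Check: 73^2 - 37*12^2 = 5329 - 5328 = 1, so (x, y) = (73, 12) solves the equation, and by the theorem it is the least positive solution.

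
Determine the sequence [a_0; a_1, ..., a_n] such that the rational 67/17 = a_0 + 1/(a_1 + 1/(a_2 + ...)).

Run the Euclidean algorithm on 67 and 17; the successive quotients are the partial quotients a_0, a_1, ... (each step inverts the fractional part left over by the previous one):
  67 = 3*17 + 16, so a_0 = 3.
  17 = 1*16 + 1, so a_1 = 1.
  16 = 16*1 + 0, so a_2 = 16.
The remainder reaches 0 after 3 divisions, so the expansion has 3 partial quotients, read off in order.

[3; 1, 16]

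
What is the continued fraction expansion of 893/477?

Run the Euclidean algorithm on 893 and 477; the successive quotients are the partial quotients a_0, a_1, ... (each step inverts the fractional part left over by the previous one):
  893 = 1*477 + 416, so a_0 = 1.
  477 = 1*416 + 61, so a_1 = 1.
  416 = 6*61 + 50, so a_2 = 6.
  61 = 1*50 + 11, so a_3 = 1.
  50 = 4*11 + 6, so a_4 = 4.
  11 = 1*6 + 5, so a_5 = 1.
  6 = 1*5 + 1, so a_6 = 1.
  5 = 5*1 + 0, so a_7 = 5.
The remainder reaches 0 after 8 divisions, so the expansion has 8 partial quotients, read off in order.

[1; 1, 6, 1, 4, 1, 1, 5]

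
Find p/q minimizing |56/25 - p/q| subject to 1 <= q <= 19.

Expand x = 56/25 as a continued fraction with the Euclidean algorithm:
  56 = 2*25 + 6, so a_0 = 2.
  25 = 4*6 + 1, so a_1 = 4.
  6 = 6*1 + 0, so a_2 = 6.
so x = [2; 4, 6].
Convergents (p_i = a_i*p_{i-1} + p_{i-2}, q_i = a_i*q_{i-1} + q_{i-2} with p_{-2}=0, p_{-1}=1, q_{-2}=1, q_{-1}=0), until the denominator exceeds 19:
  i=0: a_0=2, p_0 = 2*1 + 0 = 2, q_0 = 2*0 + 1 = 1.
  i=1: a_1=4, p_1 = 4*2 + 1 = 9, q_1 = 4*1 + 0 = 4.
  i=2: a_2=6, p_2 = 6*9 + 2 = 56, q_2 = 6*4 + 1 = 25.
q_2 = 25 > 19, so the last convergent with denominator <= 19 is p_1/q_1 = 9/4.
The closest fraction with denominator <= 19 is either p_1/q_1 or the intermediate fraction (k*p_1 + p_0)/(k*q_1 + q_0) with the largest k >= 1 whose denominator stays <= 19; these approach x as k grows, and every other convergent or intermediate fraction in range is farther away.
Largest k: floor((19 - q_0)/q_1) = floor((19 - 1)/4) = 4.
That gives (4*9 + 2)/(4*4 + 1) = 38/17.
Compare the errors: |x - 9/4| = |56*4 - 9*25|/(25*4) = 1/100, and |x - 38/17| = |56*17 - 38*25|/(25*17) = 2/425.
Cross-multiplying, 2*100 = 200 < 425 = 1*425, so 2/425 is smaller: the intermediate fraction 38/17 is closer to x than 9/4.

38/17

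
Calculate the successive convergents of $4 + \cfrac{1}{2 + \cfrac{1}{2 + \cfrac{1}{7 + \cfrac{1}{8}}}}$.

Using the convergent recurrence p_i = a_i*p_{i-1} + p_{i-2}, q_i = a_i*q_{i-1} + q_{i-2} with p_{-2}=0, p_{-1}=1, q_{-2}=1, q_{-1}=0:
  i=0: a_0=4, p_0 = 4*1 + 0 = 4, q_0 = 4*0 + 1 = 1.
  i=1: a_1=2, p_1 = 2*4 + 1 = 9, q_1 = 2*1 + 0 = 2.
  i=2: a_2=2, p_2 = 2*9 + 4 = 22, q_2 = 2*2 + 1 = 5.
  i=3: a_3=7, p_3 = 7*22 + 9 = 163, q_3 = 7*5 + 2 = 37.
  i=4: a_4=8, p_4 = 8*163 + 22 = 1326, q_4 = 8*37 + 5 = 301.

4/1, 9/2, 22/5, 163/37, 1326/301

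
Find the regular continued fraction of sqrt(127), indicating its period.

[11; (3, 1, 2, 2, 7, 11, 7, 2, 2, 1, 3, 22)]

Write x_i = (sqrt(127) + m_i)/d_i with (m_0, d_0) = (0, 1). a_0 = floor(sqrt(127)) = 11, since 11^2 = 121 <= 127 < 144 = 12^2.
Iterate m_{i+1} = d_i*a_i - m_i, d_{i+1} = (127 - m_{i+1}^2)/d_i, a_{i+1} = floor((a_0 + m_{i+1})/d_{i+1}):
  m_1 = 1*11 - 0 = 11, d_1 = (127 - 11^2)/1 = 6/1 = 6, a_1 = floor((11 + 11)/6) = 3.
  m_2 = 6*3 - 11 = 7, d_2 = (127 - 7^2)/6 = 78/6 = 13, a_2 = floor((11 + 7)/13) = 1.
  m_3 = 13*1 - 7 = 6, d_3 = (127 - 6^2)/13 = 91/13 = 7, a_3 = floor((11 + 6)/7) = 2.
  m_4 = 7*2 - 6 = 8, d_4 = (127 - 8^2)/7 = 63/7 = 9, a_4 = floor((11 + 8)/9) = 2.
  m_5 = 9*2 - 8 = 10, d_5 = (127 - 10^2)/9 = 27/9 = 3, a_5 = floor((11 + 10)/3) = 7.
  m_6 = 3*7 - 10 = 11, d_6 = (127 - 11^2)/3 = 6/3 = 2, a_6 = floor((11 + 11)/2) = 11.
  m_7 = 2*11 - 11 = 11, d_7 = (127 - 11^2)/2 = 6/2 = 3, a_7 = floor((11 + 11)/3) = 7.
  m_8 = 3*7 - 11 = 10, d_8 = (127 - 10^2)/3 = 27/3 = 9, a_8 = floor((11 + 10)/9) = 2.
  m_9 = 9*2 - 10 = 8, d_9 = (127 - 8^2)/9 = 63/9 = 7, a_9 = floor((11 + 8)/7) = 2.
  m_10 = 7*2 - 8 = 6, d_10 = (127 - 6^2)/7 = 91/7 = 13, a_10 = floor((11 + 6)/13) = 1.
  m_11 = 13*1 - 6 = 7, d_11 = (127 - 7^2)/13 = 78/13 = 6, a_11 = floor((11 + 7)/6) = 3.
  m_12 = 6*3 - 7 = 11, d_12 = (127 - 11^2)/6 = 6/6 = 1, a_12 = floor((11 + 11)/1) = 22.
  m_13 = 1*22 - 11 = 11, d_13 = (127 - 11^2)/1 = 6/1 = 6: (m_13, d_13) = (m_1, d_1) = (11, 6), so from here the quotients repeat a_1, ..., a_12; the period length is 12.
Hence the expansion of sqrt(127) is a_0 = 11 followed by the repeating block 3, 1, 2, 2, 7, 11, 7, 2, 2, 1, 3, 22 (period 12).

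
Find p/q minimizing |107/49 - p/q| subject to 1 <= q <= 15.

Expand x = 107/49 as a continued fraction with the Euclidean algorithm:
  107 = 2*49 + 9, so a_0 = 2.
  49 = 5*9 + 4, so a_1 = 5.
  9 = 2*4 + 1, so a_2 = 2.
  4 = 4*1 + 0, so a_3 = 4.
so x = [2; 5, 2, 4].
Convergents (p_i = a_i*p_{i-1} + p_{i-2}, q_i = a_i*q_{i-1} + q_{i-2} with p_{-2}=0, p_{-1}=1, q_{-2}=1, q_{-1}=0), until the denominator exceeds 15:
  i=0: a_0=2, p_0 = 2*1 + 0 = 2, q_0 = 2*0 + 1 = 1.
  i=1: a_1=5, p_1 = 5*2 + 1 = 11, q_1 = 5*1 + 0 = 5.
  i=2: a_2=2, p_2 = 2*11 + 2 = 24, q_2 = 2*5 + 1 = 11.
  i=3: a_3=4, p_3 = 4*24 + 11 = 107, q_3 = 4*11 + 5 = 49.
q_3 = 49 > 15, so the last convergent with denominator <= 15 is p_2/q_2 = 24/11.
The closest fraction with denominator <= 15 is either p_2/q_2 or the intermediate fraction (k*p_2 + p_1)/(k*q_2 + q_1) with the largest k >= 1 whose denominator stays <= 15; these approach x as k grows, and every other convergent or intermediate fraction in range is farther away.
Largest k: floor((15 - q_1)/q_2) = floor((15 - 5)/11) = 0.
Since k = 0, no intermediate fraction beyond p_2/q_2 has denominator <= 15, so the convergent 24/11 is the closest (its error is |107*11 - 24*49|/(49*11) = 1/539).

24/11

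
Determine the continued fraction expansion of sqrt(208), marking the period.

Write x_i = (sqrt(208) + m_i)/d_i with (m_0, d_0) = (0, 1). a_0 = floor(sqrt(208)) = 14, since 14^2 = 196 <= 208 < 225 = 15^2.
Iterate m_{i+1} = d_i*a_i - m_i, d_{i+1} = (208 - m_{i+1}^2)/d_i, a_{i+1} = floor((a_0 + m_{i+1})/d_{i+1}):
  m_1 = 1*14 - 0 = 14, d_1 = (208 - 14^2)/1 = 12/1 = 12, a_1 = floor((14 + 14)/12) = 2.
  m_2 = 12*2 - 14 = 10, d_2 = (208 - 10^2)/12 = 108/12 = 9, a_2 = floor((14 + 10)/9) = 2.
  m_3 = 9*2 - 10 = 8, d_3 = (208 - 8^2)/9 = 144/9 = 16, a_3 = floor((14 + 8)/16) = 1.
  m_4 = 16*1 - 8 = 8, d_4 = (208 - 8^2)/16 = 144/16 = 9, a_4 = floor((14 + 8)/9) = 2.
  m_5 = 9*2 - 8 = 10, d_5 = (208 - 10^2)/9 = 108/9 = 12, a_5 = floor((14 + 10)/12) = 2.
  m_6 = 12*2 - 10 = 14, d_6 = (208 - 14^2)/12 = 12/12 = 1, a_6 = floor((14 + 14)/1) = 28.
  m_7 = 1*28 - 14 = 14, d_7 = (208 - 14^2)/1 = 12/1 = 12: (m_7, d_7) = (m_1, d_1) = (14, 12), so from here the quotients repeat a_1, ..., a_6; the period length is 6.
Hence the expansion of sqrt(208) is a_0 = 14 followed by the repeating block 2, 2, 1, 2, 2, 28 (period 6).

[14; (2, 2, 1, 2, 2, 28)]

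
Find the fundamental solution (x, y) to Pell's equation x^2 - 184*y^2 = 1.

First expand sqrt(184) as a continued fraction. With x_i = (sqrt(184) + m_i)/d_i and (m_0, d_0) = (0, 1): a_0 = floor(sqrt(184)) = 13, since 13^2 = 169 <= 184 < 196 = 14^2.
Iterate m_{i+1} = d_i*a_i - m_i, d_{i+1} = (184 - m_{i+1}^2)/d_i, a_{i+1} = floor((a_0 + m_{i+1})/d_{i+1}):
  m_1 = 1*13 - 0 = 13, d_1 = (184 - 13^2)/1 = 15/1 = 15, a_1 = floor((13 + 13)/15) = 1.
  m_2 = 15*1 - 13 = 2, d_2 = (184 - 2^2)/15 = 180/15 = 12, a_2 = floor((13 + 2)/12) = 1.
  m_3 = 12*1 - 2 = 10, d_3 = (184 - 10^2)/12 = 84/12 = 7, a_3 = floor((13 + 10)/7) = 3.
  m_4 = 7*3 - 10 = 11, d_4 = (184 - 11^2)/7 = 63/7 = 9, a_4 = floor((13 + 11)/9) = 2.
  m_5 = 9*2 - 11 = 7, d_5 = (184 - 7^2)/9 = 135/9 = 15, a_5 = floor((13 + 7)/15) = 1.
  m_6 = 15*1 - 7 = 8, d_6 = (184 - 8^2)/15 = 120/15 = 8, a_6 = floor((13 + 8)/8) = 2.
  m_7 = 8*2 - 8 = 8, d_7 = (184 - 8^2)/8 = 120/8 = 15, a_7 = floor((13 + 8)/15) = 1.
  m_8 = 15*1 - 8 = 7, d_8 = (184 - 7^2)/15 = 135/15 = 9, a_8 = floor((13 + 7)/9) = 2.
  m_9 = 9*2 - 7 = 11, d_9 = (184 - 11^2)/9 = 63/9 = 7, a_9 = floor((13 + 11)/7) = 3.
  m_10 = 7*3 - 11 = 10, d_10 = (184 - 10^2)/7 = 84/7 = 12, a_10 = floor((13 + 10)/12) = 1.
  m_11 = 12*1 - 10 = 2, d_11 = (184 - 2^2)/12 = 180/12 = 15, a_11 = floor((13 + 2)/15) = 1.
  m_12 = 15*1 - 2 = 13, d_12 = (184 - 13^2)/15 = 15/15 = 1, a_12 = floor((13 + 13)/1) = 26.
  m_13 = 1*26 - 13 = 13, d_13 = (184 - 13^2)/1 = 15/1 = 15: (m_13, d_13) = (m_1, d_1) = (13, 15), so from here the quotients repeat a_1, ..., a_12; the period length is 12.
So sqrt(184) = [13; (1, 1, 3, 2, 1, 2, 1, 2, 3, 1, 1, 26)] with period length k = 12.
k is even, so the fundamental solution of x^2 - 184y^2 = 1 is (p_{k-1}, q_{k-1}) = (p_11, q_11); compute convergents through index 11.
Convergents (p_i = a_i*p_{i-1} + p_{i-2}, q_i = a_i*q_{i-1} + q_{i-2} with p_{-2}=0, p_{-1}=1, q_{-2}=1, q_{-1}=0):
  i=0: a_0=13, p_0 = 13*1 + 0 = 13, q_0 = 13*0 + 1 = 1.
  i=1: a_1=1, p_1 = 1*13 + 1 = 14, q_1 = 1*1 + 0 = 1.
  i=2: a_2=1, p_2 = 1*14 + 13 = 27, q_2 = 1*1 + 1 = 2.
  i=3: a_3=3, p_3 = 3*27 + 14 = 95, q_3 = 3*2 + 1 = 7.
  i=4: a_4=2, p_4 = 2*95 + 27 = 217, q_4 = 2*7 + 2 = 16.
  i=5: a_5=1, p_5 = 1*217 + 95 = 312, q_5 = 1*16 + 7 = 23.
  i=6: a_6=2, p_6 = 2*312 + 217 = 841, q_6 = 2*23 + 16 = 62.
  i=7: a_7=1, p_7 = 1*841 + 312 = 1153, q_7 = 1*62 + 23 = 85.
  i=8: a_8=2, p_8 = 2*1153 + 841 = 3147, q_8 = 2*85 + 62 = 232.
  i=9: a_9=3, p_9 = 3*3147 + 1153 = 10594, q_9 = 3*232 + 85 = 781.
  i=10: a_10=1, p_10 = 1*10594 + 3147 = 13741, q_10 = 1*781 + 232 = 1013.
  i=11: a_11=1, p_11 = 1*13741 + 10594 = 24335, q_11 = 1*1013 + 781 = 1794.
Check: 24335^2 - 184*1794^2 = 592192225 - 592192224 = 1, so (x, y) = (24335, 1794) solves the equation, and by the theorem it is the least positive solution.

(x, y) = (24335, 1794)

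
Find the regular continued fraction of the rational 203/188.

Run the Euclidean algorithm on 203 and 188; the successive quotients are the partial quotients a_0, a_1, ... (each step inverts the fractional part left over by the previous one):
  203 = 1*188 + 15, so a_0 = 1.
  188 = 12*15 + 8, so a_1 = 12.
  15 = 1*8 + 7, so a_2 = 1.
  8 = 1*7 + 1, so a_3 = 1.
  7 = 7*1 + 0, so a_4 = 7.
The remainder reaches 0 after 5 divisions, so the expansion has 5 partial quotients, read off in order.

[1; 12, 1, 1, 7]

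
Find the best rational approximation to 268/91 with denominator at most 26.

Expand x = 268/91 as a continued fraction with the Euclidean algorithm:
  268 = 2*91 + 86, so a_0 = 2.
  91 = 1*86 + 5, so a_1 = 1.
  86 = 17*5 + 1, so a_2 = 17.
  5 = 5*1 + 0, so a_3 = 5.
so x = [2; 1, 17, 5].
Convergents (p_i = a_i*p_{i-1} + p_{i-2}, q_i = a_i*q_{i-1} + q_{i-2} with p_{-2}=0, p_{-1}=1, q_{-2}=1, q_{-1}=0), until the denominator exceeds 26:
  i=0: a_0=2, p_0 = 2*1 + 0 = 2, q_0 = 2*0 + 1 = 1.
  i=1: a_1=1, p_1 = 1*2 + 1 = 3, q_1 = 1*1 + 0 = 1.
  i=2: a_2=17, p_2 = 17*3 + 2 = 53, q_2 = 17*1 + 1 = 18.
  i=3: a_3=5, p_3 = 5*53 + 3 = 268, q_3 = 5*18 + 1 = 91.
q_3 = 91 > 26, so the last convergent with denominator <= 26 is p_2/q_2 = 53/18.
The closest fraction with denominator <= 26 is either p_2/q_2 or the intermediate fraction (k*p_2 + p_1)/(k*q_2 + q_1) with the largest k >= 1 whose denominator stays <= 26; these approach x as k grows, and every other convergent or intermediate fraction in range is farther away.
Largest k: floor((26 - q_1)/q_2) = floor((26 - 1)/18) = 1.
That gives (1*53 + 3)/(1*18 + 1) = 56/19.
Compare the errors: |x - 53/18| = |268*18 - 53*91|/(91*18) = 1/1638, and |x - 56/19| = |268*19 - 56*91|/(91*19) = 4/1729.
Cross-multiplying, 1*1729 = 1729 < 6552 = 4*1638, so 1/1638 is smaller: the convergent 53/18 is closer to x than 56/19.

53/18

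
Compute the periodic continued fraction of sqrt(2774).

Write x_i = (sqrt(2774) + m_i)/d_i with (m_0, d_0) = (0, 1). a_0 = floor(sqrt(2774)) = 52, since 52^2 = 2704 <= 2774 < 2809 = 53^2.
Iterate m_{i+1} = d_i*a_i - m_i, d_{i+1} = (2774 - m_{i+1}^2)/d_i, a_{i+1} = floor((a_0 + m_{i+1})/d_{i+1}):
  m_1 = 1*52 - 0 = 52, d_1 = (2774 - 52^2)/1 = 70/1 = 70, a_1 = floor((52 + 52)/70) = 1.
  m_2 = 70*1 - 52 = 18, d_2 = (2774 - 18^2)/70 = 2450/70 = 35, a_2 = floor((52 + 18)/35) = 2.
  m_3 = 35*2 - 18 = 52, d_3 = (2774 - 52^2)/35 = 70/35 = 2, a_3 = floor((52 + 52)/2) = 52.
  m_4 = 2*52 - 52 = 52, d_4 = (2774 - 52^2)/2 = 70/2 = 35, a_4 = floor((52 + 52)/35) = 2.
  m_5 = 35*2 - 52 = 18, d_5 = (2774 - 18^2)/35 = 2450/35 = 70, a_5 = floor((52 + 18)/70) = 1.
  m_6 = 70*1 - 18 = 52, d_6 = (2774 - 52^2)/70 = 70/70 = 1, a_6 = floor((52 + 52)/1) = 104.
  m_7 = 1*104 - 52 = 52, d_7 = (2774 - 52^2)/1 = 70/1 = 70: (m_7, d_7) = (m_1, d_1) = (52, 70), so from here the quotients repeat a_1, ..., a_6; the period length is 6.
Hence the expansion of sqrt(2774) is a_0 = 52 followed by the repeating block 1, 2, 52, 2, 1, 104 (period 6).

[52; (1, 2, 52, 2, 1, 104)]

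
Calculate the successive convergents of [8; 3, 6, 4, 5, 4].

8/1, 25/3, 158/19, 657/79, 3443/414, 14429/1735

Using the convergent recurrence p_i = a_i*p_{i-1} + p_{i-2}, q_i = a_i*q_{i-1} + q_{i-2} with p_{-2}=0, p_{-1}=1, q_{-2}=1, q_{-1}=0:
  i=0: a_0=8, p_0 = 8*1 + 0 = 8, q_0 = 8*0 + 1 = 1.
  i=1: a_1=3, p_1 = 3*8 + 1 = 25, q_1 = 3*1 + 0 = 3.
  i=2: a_2=6, p_2 = 6*25 + 8 = 158, q_2 = 6*3 + 1 = 19.
  i=3: a_3=4, p_3 = 4*158 + 25 = 657, q_3 = 4*19 + 3 = 79.
  i=4: a_4=5, p_4 = 5*657 + 158 = 3443, q_4 = 5*79 + 19 = 414.
  i=5: a_5=4, p_5 = 4*3443 + 657 = 14429, q_5 = 4*414 + 79 = 1735.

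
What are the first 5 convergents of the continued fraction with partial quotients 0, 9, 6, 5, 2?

0/1, 1/9, 6/55, 31/284, 68/623

Using the convergent recurrence p_i = a_i*p_{i-1} + p_{i-2}, q_i = a_i*q_{i-1} + q_{i-2} with p_{-2}=0, p_{-1}=1, q_{-2}=1, q_{-1}=0:
  i=0: a_0=0, p_0 = 0*1 + 0 = 0, q_0 = 0*0 + 1 = 1.
  i=1: a_1=9, p_1 = 9*0 + 1 = 1, q_1 = 9*1 + 0 = 9.
  i=2: a_2=6, p_2 = 6*1 + 0 = 6, q_2 = 6*9 + 1 = 55.
  i=3: a_3=5, p_3 = 5*6 + 1 = 31, q_3 = 5*55 + 9 = 284.
  i=4: a_4=2, p_4 = 2*31 + 6 = 68, q_4 = 2*284 + 55 = 623.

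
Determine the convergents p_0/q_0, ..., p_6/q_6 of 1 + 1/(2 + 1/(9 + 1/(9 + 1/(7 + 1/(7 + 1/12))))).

1/1, 3/2, 28/19, 255/173, 1813/1230, 12946/8783, 157165/106626

Using the convergent recurrence p_i = a_i*p_{i-1} + p_{i-2}, q_i = a_i*q_{i-1} + q_{i-2} with p_{-2}=0, p_{-1}=1, q_{-2}=1, q_{-1}=0:
  i=0: a_0=1, p_0 = 1*1 + 0 = 1, q_0 = 1*0 + 1 = 1.
  i=1: a_1=2, p_1 = 2*1 + 1 = 3, q_1 = 2*1 + 0 = 2.
  i=2: a_2=9, p_2 = 9*3 + 1 = 28, q_2 = 9*2 + 1 = 19.
  i=3: a_3=9, p_3 = 9*28 + 3 = 255, q_3 = 9*19 + 2 = 173.
  i=4: a_4=7, p_4 = 7*255 + 28 = 1813, q_4 = 7*173 + 19 = 1230.
  i=5: a_5=7, p_5 = 7*1813 + 255 = 12946, q_5 = 7*1230 + 173 = 8783.
  i=6: a_6=12, p_6 = 12*12946 + 1813 = 157165, q_6 = 12*8783 + 1230 = 106626.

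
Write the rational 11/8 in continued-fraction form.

[1; 2, 1, 2]

Run the Euclidean algorithm on 11 and 8; the successive quotients are the partial quotients a_0, a_1, ... (each step inverts the fractional part left over by the previous one):
  11 = 1*8 + 3, so a_0 = 1.
  8 = 2*3 + 2, so a_1 = 2.
  3 = 1*2 + 1, so a_2 = 1.
  2 = 2*1 + 0, so a_3 = 2.
The remainder reaches 0 after 4 divisions, so the expansion has 4 partial quotients, read off in order.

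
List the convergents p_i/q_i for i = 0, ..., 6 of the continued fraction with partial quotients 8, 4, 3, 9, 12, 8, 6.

Using the convergent recurrence p_i = a_i*p_{i-1} + p_{i-2}, q_i = a_i*q_{i-1} + q_{i-2} with p_{-2}=0, p_{-1}=1, q_{-2}=1, q_{-1}=0:
  i=0: a_0=8, p_0 = 8*1 + 0 = 8, q_0 = 8*0 + 1 = 1.
  i=1: a_1=4, p_1 = 4*8 + 1 = 33, q_1 = 4*1 + 0 = 4.
  i=2: a_2=3, p_2 = 3*33 + 8 = 107, q_2 = 3*4 + 1 = 13.
  i=3: a_3=9, p_3 = 9*107 + 33 = 996, q_3 = 9*13 + 4 = 121.
  i=4: a_4=12, p_4 = 12*996 + 107 = 12059, q_4 = 12*121 + 13 = 1465.
  i=5: a_5=8, p_5 = 8*12059 + 996 = 97468, q_5 = 8*1465 + 121 = 11841.
  i=6: a_6=6, p_6 = 6*97468 + 12059 = 596867, q_6 = 6*11841 + 1465 = 72511.

8/1, 33/4, 107/13, 996/121, 12059/1465, 97468/11841, 596867/72511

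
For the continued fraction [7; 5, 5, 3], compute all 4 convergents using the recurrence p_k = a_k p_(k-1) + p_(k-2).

7/1, 36/5, 187/26, 597/83

Using the convergent recurrence p_i = a_i*p_{i-1} + p_{i-2}, q_i = a_i*q_{i-1} + q_{i-2} with p_{-2}=0, p_{-1}=1, q_{-2}=1, q_{-1}=0:
  i=0: a_0=7, p_0 = 7*1 + 0 = 7, q_0 = 7*0 + 1 = 1.
  i=1: a_1=5, p_1 = 5*7 + 1 = 36, q_1 = 5*1 + 0 = 5.
  i=2: a_2=5, p_2 = 5*36 + 7 = 187, q_2 = 5*5 + 1 = 26.
  i=3: a_3=3, p_3 = 3*187 + 36 = 597, q_3 = 3*26 + 5 = 83.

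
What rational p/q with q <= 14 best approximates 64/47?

Expand x = 64/47 as a continued fraction with the Euclidean algorithm:
  64 = 1*47 + 17, so a_0 = 1.
  47 = 2*17 + 13, so a_1 = 2.
  17 = 1*13 + 4, so a_2 = 1.
  13 = 3*4 + 1, so a_3 = 3.
  4 = 4*1 + 0, so a_4 = 4.
so x = [1; 2, 1, 3, 4].
Convergents (p_i = a_i*p_{i-1} + p_{i-2}, q_i = a_i*q_{i-1} + q_{i-2} with p_{-2}=0, p_{-1}=1, q_{-2}=1, q_{-1}=0), until the denominator exceeds 14:
  i=0: a_0=1, p_0 = 1*1 + 0 = 1, q_0 = 1*0 + 1 = 1.
  i=1: a_1=2, p_1 = 2*1 + 1 = 3, q_1 = 2*1 + 0 = 2.
  i=2: a_2=1, p_2 = 1*3 + 1 = 4, q_2 = 1*2 + 1 = 3.
  i=3: a_3=3, p_3 = 3*4 + 3 = 15, q_3 = 3*3 + 2 = 11.
  i=4: a_4=4, p_4 = 4*15 + 4 = 64, q_4 = 4*11 + 3 = 47.
q_4 = 47 > 14, so the last convergent with denominator <= 14 is p_3/q_3 = 15/11.
The closest fraction with denominator <= 14 is either p_3/q_3 or the intermediate fraction (k*p_3 + p_2)/(k*q_3 + q_2) with the largest k >= 1 whose denominator stays <= 14; these approach x as k grows, and every other convergent or intermediate fraction in range is farther away.
Largest k: floor((14 - q_2)/q_3) = floor((14 - 3)/11) = 1.
That gives (1*15 + 4)/(1*11 + 3) = 19/14.
Compare the errors: |x - 15/11| = |64*11 - 15*47|/(47*11) = 1/517, and |x - 19/14| = |64*14 - 19*47|/(47*14) = 3/658.
Cross-multiplying, 1*658 = 658 < 1551 = 3*517, so 1/517 is smaller: the convergent 15/11 is closer to x than 19/14.

15/11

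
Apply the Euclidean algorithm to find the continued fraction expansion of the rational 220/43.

[5; 8, 1, 1, 2]

Run the Euclidean algorithm on 220 and 43; the successive quotients are the partial quotients a_0, a_1, ... (each step inverts the fractional part left over by the previous one):
  220 = 5*43 + 5, so a_0 = 5.
  43 = 8*5 + 3, so a_1 = 8.
  5 = 1*3 + 2, so a_2 = 1.
  3 = 1*2 + 1, so a_3 = 1.
  2 = 2*1 + 0, so a_4 = 2.
The remainder reaches 0 after 5 divisions, so the expansion has 5 partial quotients, read off in order.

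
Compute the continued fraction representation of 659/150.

[4; 2, 1, 1, 5, 2, 2]

Run the Euclidean algorithm on 659 and 150; the successive quotients are the partial quotients a_0, a_1, ... (each step inverts the fractional part left over by the previous one):
  659 = 4*150 + 59, so a_0 = 4.
  150 = 2*59 + 32, so a_1 = 2.
  59 = 1*32 + 27, so a_2 = 1.
  32 = 1*27 + 5, so a_3 = 1.
  27 = 5*5 + 2, so a_4 = 5.
  5 = 2*2 + 1, so a_5 = 2.
  2 = 2*1 + 0, so a_6 = 2.
The remainder reaches 0 after 7 divisions, so the expansion has 7 partial quotients, read off in order.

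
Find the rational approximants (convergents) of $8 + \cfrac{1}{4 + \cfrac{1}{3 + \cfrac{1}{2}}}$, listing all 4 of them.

8/1, 33/4, 107/13, 247/30

Using the convergent recurrence p_i = a_i*p_{i-1} + p_{i-2}, q_i = a_i*q_{i-1} + q_{i-2} with p_{-2}=0, p_{-1}=1, q_{-2}=1, q_{-1}=0:
  i=0: a_0=8, p_0 = 8*1 + 0 = 8, q_0 = 8*0 + 1 = 1.
  i=1: a_1=4, p_1 = 4*8 + 1 = 33, q_1 = 4*1 + 0 = 4.
  i=2: a_2=3, p_2 = 3*33 + 8 = 107, q_2 = 3*4 + 1 = 13.
  i=3: a_3=2, p_3 = 2*107 + 33 = 247, q_3 = 2*13 + 4 = 30.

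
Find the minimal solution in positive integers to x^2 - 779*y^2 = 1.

(x, y) = (11785490, 422259)

First expand sqrt(779) as a continued fraction. With x_i = (sqrt(779) + m_i)/d_i and (m_0, d_0) = (0, 1): a_0 = floor(sqrt(779)) = 27, since 27^2 = 729 <= 779 < 784 = 28^2.
Iterate m_{i+1} = d_i*a_i - m_i, d_{i+1} = (779 - m_{i+1}^2)/d_i, a_{i+1} = floor((a_0 + m_{i+1})/d_{i+1}):
  m_1 = 1*27 - 0 = 27, d_1 = (779 - 27^2)/1 = 50/1 = 50, a_1 = floor((27 + 27)/50) = 1.
  m_2 = 50*1 - 27 = 23, d_2 = (779 - 23^2)/50 = 250/50 = 5, a_2 = floor((27 + 23)/5) = 10.
  m_3 = 5*10 - 23 = 27, d_3 = (779 - 27^2)/5 = 50/5 = 10, a_3 = floor((27 + 27)/10) = 5.
  m_4 = 10*5 - 27 = 23, d_4 = (779 - 23^2)/10 = 250/10 = 25, a_4 = floor((27 + 23)/25) = 2.
  m_5 = 25*2 - 23 = 27, d_5 = (779 - 27^2)/25 = 50/25 = 2, a_5 = floor((27 + 27)/2) = 27.
  m_6 = 2*27 - 27 = 27, d_6 = (779 - 27^2)/2 = 50/2 = 25, a_6 = floor((27 + 27)/25) = 2.
  m_7 = 25*2 - 27 = 23, d_7 = (779 - 23^2)/25 = 250/25 = 10, a_7 = floor((27 + 23)/10) = 5.
  m_8 = 10*5 - 23 = 27, d_8 = (779 - 27^2)/10 = 50/10 = 5, a_8 = floor((27 + 27)/5) = 10.
  m_9 = 5*10 - 27 = 23, d_9 = (779 - 23^2)/5 = 250/5 = 50, a_9 = floor((27 + 23)/50) = 1.
  m_10 = 50*1 - 23 = 27, d_10 = (779 - 27^2)/50 = 50/50 = 1, a_10 = floor((27 + 27)/1) = 54.
  m_11 = 1*54 - 27 = 27, d_11 = (779 - 27^2)/1 = 50/1 = 50: (m_11, d_11) = (m_1, d_1) = (27, 50), so from here the quotients repeat a_1, ..., a_10; the period length is 10.
So sqrt(779) = [27; (1, 10, 5, 2, 27, 2, 5, 10, 1, 54)] with period length k = 10.
k is even, so the fundamental solution of x^2 - 779y^2 = 1 is (p_{k-1}, q_{k-1}) = (p_9, q_9); compute convergents through index 9.
Convergents (p_i = a_i*p_{i-1} + p_{i-2}, q_i = a_i*q_{i-1} + q_{i-2} with p_{-2}=0, p_{-1}=1, q_{-2}=1, q_{-1}=0):
  i=0: a_0=27, p_0 = 27*1 + 0 = 27, q_0 = 27*0 + 1 = 1.
  i=1: a_1=1, p_1 = 1*27 + 1 = 28, q_1 = 1*1 + 0 = 1.
  i=2: a_2=10, p_2 = 10*28 + 27 = 307, q_2 = 10*1 + 1 = 11.
  i=3: a_3=5, p_3 = 5*307 + 28 = 1563, q_3 = 5*11 + 1 = 56.
  i=4: a_4=2, p_4 = 2*1563 + 307 = 3433, q_4 = 2*56 + 11 = 123.
  i=5: a_5=27, p_5 = 27*3433 + 1563 = 94254, q_5 = 27*123 + 56 = 3377.
  i=6: a_6=2, p_6 = 2*94254 + 3433 = 191941, q_6 = 2*3377 + 123 = 6877.
  i=7: a_7=5, p_7 = 5*191941 + 94254 = 1053959, q_7 = 5*6877 + 3377 = 37762.
  i=8: a_8=10, p_8 = 10*1053959 + 191941 = 10731531, q_8 = 10*37762 + 6877 = 384497.
  i=9: a_9=1, p_9 = 1*10731531 + 1053959 = 11785490, q_9 = 1*384497 + 37762 = 422259.
Check: 11785490^2 - 779*422259^2 = 138897774540100 - 138897774540099 = 1, so (x, y) = (11785490, 422259) solves the equation, and by the theorem it is the least positive solution.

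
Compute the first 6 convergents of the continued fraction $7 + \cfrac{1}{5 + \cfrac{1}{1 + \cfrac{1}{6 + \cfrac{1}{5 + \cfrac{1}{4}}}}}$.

7/1, 36/5, 43/6, 294/41, 1513/211, 6346/885

Using the convergent recurrence p_i = a_i*p_{i-1} + p_{i-2}, q_i = a_i*q_{i-1} + q_{i-2} with p_{-2}=0, p_{-1}=1, q_{-2}=1, q_{-1}=0:
  i=0: a_0=7, p_0 = 7*1 + 0 = 7, q_0 = 7*0 + 1 = 1.
  i=1: a_1=5, p_1 = 5*7 + 1 = 36, q_1 = 5*1 + 0 = 5.
  i=2: a_2=1, p_2 = 1*36 + 7 = 43, q_2 = 1*5 + 1 = 6.
  i=3: a_3=6, p_3 = 6*43 + 36 = 294, q_3 = 6*6 + 5 = 41.
  i=4: a_4=5, p_4 = 5*294 + 43 = 1513, q_4 = 5*41 + 6 = 211.
  i=5: a_5=4, p_5 = 4*1513 + 294 = 6346, q_5 = 4*211 + 41 = 885.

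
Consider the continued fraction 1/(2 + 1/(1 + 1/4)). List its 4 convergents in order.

Using the convergent recurrence p_i = a_i*p_{i-1} + p_{i-2}, q_i = a_i*q_{i-1} + q_{i-2} with p_{-2}=0, p_{-1}=1, q_{-2}=1, q_{-1}=0:
  i=0: a_0=0, p_0 = 0*1 + 0 = 0, q_0 = 0*0 + 1 = 1.
  i=1: a_1=2, p_1 = 2*0 + 1 = 1, q_1 = 2*1 + 0 = 2.
  i=2: a_2=1, p_2 = 1*1 + 0 = 1, q_2 = 1*2 + 1 = 3.
  i=3: a_3=4, p_3 = 4*1 + 1 = 5, q_3 = 4*3 + 2 = 14.

0/1, 1/2, 1/3, 5/14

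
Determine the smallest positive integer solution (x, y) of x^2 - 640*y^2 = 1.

First expand sqrt(640) as a continued fraction. With x_i = (sqrt(640) + m_i)/d_i and (m_0, d_0) = (0, 1): a_0 = floor(sqrt(640)) = 25, since 25^2 = 625 <= 640 < 676 = 26^2.
Iterate m_{i+1} = d_i*a_i - m_i, d_{i+1} = (640 - m_{i+1}^2)/d_i, a_{i+1} = floor((a_0 + m_{i+1})/d_{i+1}):
  m_1 = 1*25 - 0 = 25, d_1 = (640 - 25^2)/1 = 15/1 = 15, a_1 = floor((25 + 25)/15) = 3.
  m_2 = 15*3 - 25 = 20, d_2 = (640 - 20^2)/15 = 240/15 = 16, a_2 = floor((25 + 20)/16) = 2.
  m_3 = 16*2 - 20 = 12, d_3 = (640 - 12^2)/16 = 496/16 = 31, a_3 = floor((25 + 12)/31) = 1.
  m_4 = 31*1 - 12 = 19, d_4 = (640 - 19^2)/31 = 279/31 = 9, a_4 = floor((25 + 19)/9) = 4.
  m_5 = 9*4 - 19 = 17, d_5 = (640 - 17^2)/9 = 351/9 = 39, a_5 = floor((25 + 17)/39) = 1.
  m_6 = 39*1 - 17 = 22, d_6 = (640 - 22^2)/39 = 156/39 = 4, a_6 = floor((25 + 22)/4) = 11.
  m_7 = 4*11 - 22 = 22, d_7 = (640 - 22^2)/4 = 156/4 = 39, a_7 = floor((25 + 22)/39) = 1.
  m_8 = 39*1 - 22 = 17, d_8 = (640 - 17^2)/39 = 351/39 = 9, a_8 = floor((25 + 17)/9) = 4.
  m_9 = 9*4 - 17 = 19, d_9 = (640 - 19^2)/9 = 279/9 = 31, a_9 = floor((25 + 19)/31) = 1.
  m_10 = 31*1 - 19 = 12, d_10 = (640 - 12^2)/31 = 496/31 = 16, a_10 = floor((25 + 12)/16) = 2.
  m_11 = 16*2 - 12 = 20, d_11 = (640 - 20^2)/16 = 240/16 = 15, a_11 = floor((25 + 20)/15) = 3.
  m_12 = 15*3 - 20 = 25, d_12 = (640 - 25^2)/15 = 15/15 = 1, a_12 = floor((25 + 25)/1) = 50.
  m_13 = 1*50 - 25 = 25, d_13 = (640 - 25^2)/1 = 15/1 = 15: (m_13, d_13) = (m_1, d_1) = (25, 15), so from here the quotients repeat a_1, ..., a_12; the period length is 12.
So sqrt(640) = [25; (3, 2, 1, 4, 1, 11, 1, 4, 1, 2, 3, 50)] with period length k = 12.
k is even, so the fundamental solution of x^2 - 640y^2 = 1 is (p_{k-1}, q_{k-1}) = (p_11, q_11); compute convergents through index 11.
Convergents (p_i = a_i*p_{i-1} + p_{i-2}, q_i = a_i*q_{i-1} + q_{i-2} with p_{-2}=0, p_{-1}=1, q_{-2}=1, q_{-1}=0):
  i=0: a_0=25, p_0 = 25*1 + 0 = 25, q_0 = 25*0 + 1 = 1.
  i=1: a_1=3, p_1 = 3*25 + 1 = 76, q_1 = 3*1 + 0 = 3.
  i=2: a_2=2, p_2 = 2*76 + 25 = 177, q_2 = 2*3 + 1 = 7.
  i=3: a_3=1, p_3 = 1*177 + 76 = 253, q_3 = 1*7 + 3 = 10.
  i=4: a_4=4, p_4 = 4*253 + 177 = 1189, q_4 = 4*10 + 7 = 47.
  i=5: a_5=1, p_5 = 1*1189 + 253 = 1442, q_5 = 1*47 + 10 = 57.
  i=6: a_6=11, p_6 = 11*1442 + 1189 = 17051, q_6 = 11*57 + 47 = 674.
  i=7: a_7=1, p_7 = 1*17051 + 1442 = 18493, q_7 = 1*674 + 57 = 731.
  i=8: a_8=4, p_8 = 4*18493 + 17051 = 91023, q_8 = 4*731 + 674 = 3598.
  i=9: a_9=1, p_9 = 1*91023 + 18493 = 109516, q_9 = 1*3598 + 731 = 4329.
  i=10: a_10=2, p_10 = 2*109516 + 91023 = 310055, q_10 = 2*4329 + 3598 = 12256.
  i=11: a_11=3, p_11 = 3*310055 + 109516 = 1039681, q_11 = 3*12256 + 4329 = 41097.
Check: 1039681^2 - 640*41097^2 = 1080936581761 - 1080936581760 = 1, so (x, y) = (1039681, 41097) solves the equation, and by the theorem it is the least positive solution.

(x, y) = (1039681, 41097)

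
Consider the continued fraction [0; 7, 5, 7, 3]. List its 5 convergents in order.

0/1, 1/7, 5/36, 36/259, 113/813

Using the convergent recurrence p_i = a_i*p_{i-1} + p_{i-2}, q_i = a_i*q_{i-1} + q_{i-2} with p_{-2}=0, p_{-1}=1, q_{-2}=1, q_{-1}=0:
  i=0: a_0=0, p_0 = 0*1 + 0 = 0, q_0 = 0*0 + 1 = 1.
  i=1: a_1=7, p_1 = 7*0 + 1 = 1, q_1 = 7*1 + 0 = 7.
  i=2: a_2=5, p_2 = 5*1 + 0 = 5, q_2 = 5*7 + 1 = 36.
  i=3: a_3=7, p_3 = 7*5 + 1 = 36, q_3 = 7*36 + 7 = 259.
  i=4: a_4=3, p_4 = 3*36 + 5 = 113, q_4 = 3*259 + 36 = 813.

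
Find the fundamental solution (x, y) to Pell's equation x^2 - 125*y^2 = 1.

(x, y) = (930249, 83204)

First expand sqrt(125) as a continued fraction. With x_i = (sqrt(125) + m_i)/d_i and (m_0, d_0) = (0, 1): a_0 = floor(sqrt(125)) = 11, since 11^2 = 121 <= 125 < 144 = 12^2.
Iterate m_{i+1} = d_i*a_i - m_i, d_{i+1} = (125 - m_{i+1}^2)/d_i, a_{i+1} = floor((a_0 + m_{i+1})/d_{i+1}):
  m_1 = 1*11 - 0 = 11, d_1 = (125 - 11^2)/1 = 4/1 = 4, a_1 = floor((11 + 11)/4) = 5.
  m_2 = 4*5 - 11 = 9, d_2 = (125 - 9^2)/4 = 44/4 = 11, a_2 = floor((11 + 9)/11) = 1.
  m_3 = 11*1 - 9 = 2, d_3 = (125 - 2^2)/11 = 121/11 = 11, a_3 = floor((11 + 2)/11) = 1.
  m_4 = 11*1 - 2 = 9, d_4 = (125 - 9^2)/11 = 44/11 = 4, a_4 = floor((11 + 9)/4) = 5.
  m_5 = 4*5 - 9 = 11, d_5 = (125 - 11^2)/4 = 4/4 = 1, a_5 = floor((11 + 11)/1) = 22.
  m_6 = 1*22 - 11 = 11, d_6 = (125 - 11^2)/1 = 4/1 = 4: (m_6, d_6) = (m_1, d_1) = (11, 4), so from here the quotients repeat a_1, ..., a_5; the period length is 5.
So sqrt(125) = [11; (5, 1, 1, 5, 22)] with period length k = 5.
k is odd, so (p_{k-1}, q_{k-1}) only solves x^2 - 125y^2 = -1 and the fundamental solution of x^2 - 125y^2 = 1 is (p_{2k-1}, q_{2k-1}) = (p_9, q_9); compute convergents through index 9, running through the period twice.
Convergents (p_i = a_i*p_{i-1} + p_{i-2}, q_i = a_i*q_{i-1} + q_{i-2} with p_{-2}=0, p_{-1}=1, q_{-2}=1, q_{-1}=0):
  i=0: a_0=11, p_0 = 11*1 + 0 = 11, q_0 = 11*0 + 1 = 1.
  i=1: a_1=5, p_1 = 5*11 + 1 = 56, q_1 = 5*1 + 0 = 5.
  i=2: a_2=1, p_2 = 1*56 + 11 = 67, q_2 = 1*5 + 1 = 6.
  i=3: a_3=1, p_3 = 1*67 + 56 = 123, q_3 = 1*6 + 5 = 11.
  i=4: a_4=5, p_4 = 5*123 + 67 = 682, q_4 = 5*11 + 6 = 61.
  i=5: a_5=22, p_5 = 22*682 + 123 = 15127, q_5 = 22*61 + 11 = 1353.
  i=6: a_6=5, p_6 = 5*15127 + 682 = 76317, q_6 = 5*1353 + 61 = 6826.
  i=7: a_7=1, p_7 = 1*76317 + 15127 = 91444, q_7 = 1*6826 + 1353 = 8179.
  i=8: a_8=1, p_8 = 1*91444 + 76317 = 167761, q_8 = 1*8179 + 6826 = 15005.
  i=9: a_9=5, p_9 = 5*167761 + 91444 = 930249, q_9 = 5*15005 + 8179 = 83204.
Indeed p_4^2 - 125*q_4^2 = 465124 - 465125 = -1, not +1.
Check: 930249^2 - 125*83204^2 = 865363202001 - 865363202000 = 1, so (x, y) = (930249, 83204) solves the equation, and by the theorem it is the least positive solution.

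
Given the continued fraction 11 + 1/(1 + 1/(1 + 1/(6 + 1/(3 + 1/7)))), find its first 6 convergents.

Using the convergent recurrence p_i = a_i*p_{i-1} + p_{i-2}, q_i = a_i*q_{i-1} + q_{i-2} with p_{-2}=0, p_{-1}=1, q_{-2}=1, q_{-1}=0:
  i=0: a_0=11, p_0 = 11*1 + 0 = 11, q_0 = 11*0 + 1 = 1.
  i=1: a_1=1, p_1 = 1*11 + 1 = 12, q_1 = 1*1 + 0 = 1.
  i=2: a_2=1, p_2 = 1*12 + 11 = 23, q_2 = 1*1 + 1 = 2.
  i=3: a_3=6, p_3 = 6*23 + 12 = 150, q_3 = 6*2 + 1 = 13.
  i=4: a_4=3, p_4 = 3*150 + 23 = 473, q_4 = 3*13 + 2 = 41.
  i=5: a_5=7, p_5 = 7*473 + 150 = 3461, q_5 = 7*41 + 13 = 300.

11/1, 12/1, 23/2, 150/13, 473/41, 3461/300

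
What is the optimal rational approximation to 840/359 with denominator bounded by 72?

Expand x = 840/359 as a continued fraction with the Euclidean algorithm:
  840 = 2*359 + 122, so a_0 = 2.
  359 = 2*122 + 115, so a_1 = 2.
  122 = 1*115 + 7, so a_2 = 1.
  115 = 16*7 + 3, so a_3 = 16.
  7 = 2*3 + 1, so a_4 = 2.
  3 = 3*1 + 0, so a_5 = 3.
so x = [2; 2, 1, 16, 2, 3].
Convergents (p_i = a_i*p_{i-1} + p_{i-2}, q_i = a_i*q_{i-1} + q_{i-2} with p_{-2}=0, p_{-1}=1, q_{-2}=1, q_{-1}=0), until the denominator exceeds 72:
  i=0: a_0=2, p_0 = 2*1 + 0 = 2, q_0 = 2*0 + 1 = 1.
  i=1: a_1=2, p_1 = 2*2 + 1 = 5, q_1 = 2*1 + 0 = 2.
  i=2: a_2=1, p_2 = 1*5 + 2 = 7, q_2 = 1*2 + 1 = 3.
  i=3: a_3=16, p_3 = 16*7 + 5 = 117, q_3 = 16*3 + 2 = 50.
  i=4: a_4=2, p_4 = 2*117 + 7 = 241, q_4 = 2*50 + 3 = 103.
q_4 = 103 > 72, so the last convergent with denominator <= 72 is p_3/q_3 = 117/50.
The closest fraction with denominator <= 72 is either p_3/q_3 or the intermediate fraction (k*p_3 + p_2)/(k*q_3 + q_2) with the largest k >= 1 whose denominator stays <= 72; these approach x as k grows, and every other convergent or intermediate fraction in range is farther away.
Largest k: floor((72 - q_2)/q_3) = floor((72 - 3)/50) = 1.
That gives (1*117 + 7)/(1*50 + 3) = 124/53.
Compare the errors: |x - 117/50| = |840*50 - 117*359|/(359*50) = 3/17950, and |x - 124/53| = |840*53 - 124*359|/(359*53) = 4/19027.
Cross-multiplying, 3*19027 = 57081 < 71800 = 4*17950, so 3/17950 is smaller: the convergent 117/50 is closer to x than 124/53.

117/50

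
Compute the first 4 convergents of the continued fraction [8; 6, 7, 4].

Using the convergent recurrence p_i = a_i*p_{i-1} + p_{i-2}, q_i = a_i*q_{i-1} + q_{i-2} with p_{-2}=0, p_{-1}=1, q_{-2}=1, q_{-1}=0:
  i=0: a_0=8, p_0 = 8*1 + 0 = 8, q_0 = 8*0 + 1 = 1.
  i=1: a_1=6, p_1 = 6*8 + 1 = 49, q_1 = 6*1 + 0 = 6.
  i=2: a_2=7, p_2 = 7*49 + 8 = 351, q_2 = 7*6 + 1 = 43.
  i=3: a_3=4, p_3 = 4*351 + 49 = 1453, q_3 = 4*43 + 6 = 178.

8/1, 49/6, 351/43, 1453/178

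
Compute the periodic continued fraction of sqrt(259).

Write x_i = (sqrt(259) + m_i)/d_i with (m_0, d_0) = (0, 1). a_0 = floor(sqrt(259)) = 16, since 16^2 = 256 <= 259 < 289 = 17^2.
Iterate m_{i+1} = d_i*a_i - m_i, d_{i+1} = (259 - m_{i+1}^2)/d_i, a_{i+1} = floor((a_0 + m_{i+1})/d_{i+1}):
  m_1 = 1*16 - 0 = 16, d_1 = (259 - 16^2)/1 = 3/1 = 3, a_1 = floor((16 + 16)/3) = 10.
  m_2 = 3*10 - 16 = 14, d_2 = (259 - 14^2)/3 = 63/3 = 21, a_2 = floor((16 + 14)/21) = 1.
  m_3 = 21*1 - 14 = 7, d_3 = (259 - 7^2)/21 = 210/21 = 10, a_3 = floor((16 + 7)/10) = 2.
  m_4 = 10*2 - 7 = 13, d_4 = (259 - 13^2)/10 = 90/10 = 9, a_4 = floor((16 + 13)/9) = 3.
  m_5 = 9*3 - 13 = 14, d_5 = (259 - 14^2)/9 = 63/9 = 7, a_5 = floor((16 + 14)/7) = 4.
  m_6 = 7*4 - 14 = 14, d_6 = (259 - 14^2)/7 = 63/7 = 9, a_6 = floor((16 + 14)/9) = 3.
  m_7 = 9*3 - 14 = 13, d_7 = (259 - 13^2)/9 = 90/9 = 10, a_7 = floor((16 + 13)/10) = 2.
  m_8 = 10*2 - 13 = 7, d_8 = (259 - 7^2)/10 = 210/10 = 21, a_8 = floor((16 + 7)/21) = 1.
  m_9 = 21*1 - 7 = 14, d_9 = (259 - 14^2)/21 = 63/21 = 3, a_9 = floor((16 + 14)/3) = 10.
  m_10 = 3*10 - 14 = 16, d_10 = (259 - 16^2)/3 = 3/3 = 1, a_10 = floor((16 + 16)/1) = 32.
  m_11 = 1*32 - 16 = 16, d_11 = (259 - 16^2)/1 = 3/1 = 3: (m_11, d_11) = (m_1, d_1) = (16, 3), so from here the quotients repeat a_1, ..., a_10; the period length is 10.
Hence the expansion of sqrt(259) is a_0 = 16 followed by the repeating block 10, 1, 2, 3, 4, 3, 2, 1, 10, 32 (period 10).

[16; (10, 1, 2, 3, 4, 3, 2, 1, 10, 32)]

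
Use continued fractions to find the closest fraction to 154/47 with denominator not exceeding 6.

13/4

Expand x = 154/47 as a continued fraction with the Euclidean algorithm:
  154 = 3*47 + 13, so a_0 = 3.
  47 = 3*13 + 8, so a_1 = 3.
  13 = 1*8 + 5, so a_2 = 1.
  8 = 1*5 + 3, so a_3 = 1.
  5 = 1*3 + 2, so a_4 = 1.
  3 = 1*2 + 1, so a_5 = 1.
  2 = 2*1 + 0, so a_6 = 2.
so x = [3; 3, 1, 1, 1, 1, 2].
Convergents (p_i = a_i*p_{i-1} + p_{i-2}, q_i = a_i*q_{i-1} + q_{i-2} with p_{-2}=0, p_{-1}=1, q_{-2}=1, q_{-1}=0), until the denominator exceeds 6:
  i=0: a_0=3, p_0 = 3*1 + 0 = 3, q_0 = 3*0 + 1 = 1.
  i=1: a_1=3, p_1 = 3*3 + 1 = 10, q_1 = 3*1 + 0 = 3.
  i=2: a_2=1, p_2 = 1*10 + 3 = 13, q_2 = 1*3 + 1 = 4.
  i=3: a_3=1, p_3 = 1*13 + 10 = 23, q_3 = 1*4 + 3 = 7.
q_3 = 7 > 6, so the last convergent with denominator <= 6 is p_2/q_2 = 13/4.
The closest fraction with denominator <= 6 is either p_2/q_2 or the intermediate fraction (k*p_2 + p_1)/(k*q_2 + q_1) with the largest k >= 1 whose denominator stays <= 6; these approach x as k grows, and every other convergent or intermediate fraction in range is farther away.
Largest k: floor((6 - q_1)/q_2) = floor((6 - 3)/4) = 0.
Since k = 0, no intermediate fraction beyond p_2/q_2 has denominator <= 6, so the convergent 13/4 is the closest (its error is |154*4 - 13*47|/(47*4) = 5/188).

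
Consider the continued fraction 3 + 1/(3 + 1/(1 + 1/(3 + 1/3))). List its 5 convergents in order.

3/1, 10/3, 13/4, 49/15, 160/49

Using the convergent recurrence p_i = a_i*p_{i-1} + p_{i-2}, q_i = a_i*q_{i-1} + q_{i-2} with p_{-2}=0, p_{-1}=1, q_{-2}=1, q_{-1}=0:
  i=0: a_0=3, p_0 = 3*1 + 0 = 3, q_0 = 3*0 + 1 = 1.
  i=1: a_1=3, p_1 = 3*3 + 1 = 10, q_1 = 3*1 + 0 = 3.
  i=2: a_2=1, p_2 = 1*10 + 3 = 13, q_2 = 1*3 + 1 = 4.
  i=3: a_3=3, p_3 = 3*13 + 10 = 49, q_3 = 3*4 + 3 = 15.
  i=4: a_4=3, p_4 = 3*49 + 13 = 160, q_4 = 3*15 + 4 = 49.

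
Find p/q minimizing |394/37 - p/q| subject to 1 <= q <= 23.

213/20

Expand x = 394/37 as a continued fraction with the Euclidean algorithm:
  394 = 10*37 + 24, so a_0 = 10.
  37 = 1*24 + 13, so a_1 = 1.
  24 = 1*13 + 11, so a_2 = 1.
  13 = 1*11 + 2, so a_3 = 1.
  11 = 5*2 + 1, so a_4 = 5.
  2 = 2*1 + 0, so a_5 = 2.
so x = [10; 1, 1, 1, 5, 2].
Convergents (p_i = a_i*p_{i-1} + p_{i-2}, q_i = a_i*q_{i-1} + q_{i-2} with p_{-2}=0, p_{-1}=1, q_{-2}=1, q_{-1}=0), until the denominator exceeds 23:
  i=0: a_0=10, p_0 = 10*1 + 0 = 10, q_0 = 10*0 + 1 = 1.
  i=1: a_1=1, p_1 = 1*10 + 1 = 11, q_1 = 1*1 + 0 = 1.
  i=2: a_2=1, p_2 = 1*11 + 10 = 21, q_2 = 1*1 + 1 = 2.
  i=3: a_3=1, p_3 = 1*21 + 11 = 32, q_3 = 1*2 + 1 = 3.
  i=4: a_4=5, p_4 = 5*32 + 21 = 181, q_4 = 5*3 + 2 = 17.
  i=5: a_5=2, p_5 = 2*181 + 32 = 394, q_5 = 2*17 + 3 = 37.
q_5 = 37 > 23, so the last convergent with denominator <= 23 is p_4/q_4 = 181/17.
The closest fraction with denominator <= 23 is either p_4/q_4 or the intermediate fraction (k*p_4 + p_3)/(k*q_4 + q_3) with the largest k >= 1 whose denominator stays <= 23; these approach x as k grows, and every other convergent or intermediate fraction in range is farther away.
Largest k: floor((23 - q_3)/q_4) = floor((23 - 3)/17) = 1.
That gives (1*181 + 32)/(1*17 + 3) = 213/20.
Compare the errors: |x - 181/17| = |394*17 - 181*37|/(37*17) = 1/629, and |x - 213/20| = |394*20 - 213*37|/(37*20) = 1/740.
Cross-multiplying, 1*629 = 629 < 740 = 1*740, so 1/740 is smaller: the intermediate fraction 213/20 is closer to x than 181/17.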